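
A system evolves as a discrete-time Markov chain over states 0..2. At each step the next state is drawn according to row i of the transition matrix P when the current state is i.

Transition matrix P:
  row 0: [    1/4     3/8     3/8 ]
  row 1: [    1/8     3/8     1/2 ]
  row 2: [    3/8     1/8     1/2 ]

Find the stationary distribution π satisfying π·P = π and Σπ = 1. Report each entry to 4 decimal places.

Balance equations π_j = Σ_i π_i·P[i][j]:
  π_0 = 1/4·π_0 + 1/8·π_1 + 3/8·π_2
  π_1 = 3/8·π_0 + 3/8·π_1 + 1/8·π_2
  normalize: π_0 + π_1 + π_2 = 1
Solving the linear system gives exactly π = [8/29, 15/58, 27/58].

π = [0.2759, 0.2586, 0.4655]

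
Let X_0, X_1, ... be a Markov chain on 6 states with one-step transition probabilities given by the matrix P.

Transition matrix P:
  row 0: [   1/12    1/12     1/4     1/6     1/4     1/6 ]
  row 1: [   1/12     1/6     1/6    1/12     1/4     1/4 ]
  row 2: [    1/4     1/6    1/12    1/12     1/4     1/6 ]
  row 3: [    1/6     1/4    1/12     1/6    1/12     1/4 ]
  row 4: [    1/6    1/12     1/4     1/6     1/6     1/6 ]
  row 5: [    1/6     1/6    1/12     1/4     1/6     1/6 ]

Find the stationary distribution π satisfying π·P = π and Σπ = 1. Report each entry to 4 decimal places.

π = [0.1540, 0.1510, 0.1535, 0.1573, 0.1918, 0.1924]

Balance equations π_j = Σ_i π_i·P[i][j]:
  π_0 = 1/12·π_0 + 1/12·π_1 + 1/4·π_2 + 1/6·π_3 + 1/6·π_4 + 1/6·π_5
  π_1 = 1/12·π_0 + 1/6·π_1 + 1/6·π_2 + 1/4·π_3 + 1/12·π_4 + 1/6·π_5
  π_2 = 1/4·π_0 + 1/6·π_1 + 1/12·π_2 + 1/12·π_3 + 1/4·π_4 + 1/12·π_5
  π_3 = 1/6·π_0 + 1/12·π_1 + 1/12·π_2 + 1/6·π_3 + 1/6·π_4 + 1/4·π_5
  π_4 = 1/4·π_0 + 1/4·π_1 + 1/4·π_2 + 1/12·π_3 + 1/6·π_4 + 1/6·π_5
  normalize: π_0 + π_1 + π_2 + π_3 + π_4 + π_5 = 1
Solving the linear system gives exactly π = [44069/286078, 1661/11003, 3379/22006, 1731/11003, 54861/286078, 4233/22006].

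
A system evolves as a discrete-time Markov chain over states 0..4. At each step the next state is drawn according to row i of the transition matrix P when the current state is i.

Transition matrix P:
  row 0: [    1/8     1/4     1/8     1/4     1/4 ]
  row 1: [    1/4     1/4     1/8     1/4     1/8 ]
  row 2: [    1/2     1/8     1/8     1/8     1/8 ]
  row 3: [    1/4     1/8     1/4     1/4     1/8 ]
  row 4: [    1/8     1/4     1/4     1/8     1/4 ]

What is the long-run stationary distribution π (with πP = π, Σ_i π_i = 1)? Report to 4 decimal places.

Balance equations π_j = Σ_i π_i·P[i][j]:
  π_0 = 1/8·π_0 + 1/4·π_1 + 1/2·π_2 + 1/4·π_3 + 1/8·π_4
  π_1 = 1/4·π_0 + 1/4·π_1 + 1/8·π_2 + 1/8·π_3 + 1/4·π_4
  π_2 = 1/8·π_0 + 1/8·π_1 + 1/8·π_2 + 1/4·π_3 + 1/4·π_4
  π_3 = 1/4·π_0 + 1/4·π_1 + 1/8·π_2 + 1/4·π_3 + 1/8·π_4
  normalize: π_0 + π_1 + π_2 + π_3 + π_4 = 1
Solving the linear system gives exactly π = [333/1382, 140/691, 239/1382, 285/1382, 245/1382].

π = [0.2410, 0.2026, 0.1729, 0.2062, 0.1773]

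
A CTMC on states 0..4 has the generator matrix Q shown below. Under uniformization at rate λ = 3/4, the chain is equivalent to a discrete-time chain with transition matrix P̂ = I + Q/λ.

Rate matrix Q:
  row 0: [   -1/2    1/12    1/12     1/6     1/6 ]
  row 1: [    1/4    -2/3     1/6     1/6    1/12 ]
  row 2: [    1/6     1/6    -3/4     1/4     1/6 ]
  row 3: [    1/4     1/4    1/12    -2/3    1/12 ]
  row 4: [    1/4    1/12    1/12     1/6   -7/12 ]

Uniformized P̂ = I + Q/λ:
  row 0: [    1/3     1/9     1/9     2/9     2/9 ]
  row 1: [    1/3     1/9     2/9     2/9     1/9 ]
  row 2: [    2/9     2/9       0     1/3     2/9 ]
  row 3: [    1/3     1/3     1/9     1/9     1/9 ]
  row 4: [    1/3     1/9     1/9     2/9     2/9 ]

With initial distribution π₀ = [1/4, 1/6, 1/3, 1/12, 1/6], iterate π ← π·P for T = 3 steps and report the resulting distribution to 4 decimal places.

t=0: π = [0.2500, 0.1667, 0.3333, 0.0833, 0.1667]
t=1: π = [0.2963, 0.1667, 0.0926, 0.2500, 0.1944]
t=2: π = [0.3230, 0.1770, 0.1193, 0.2047, 0.1759]
t=3: π = [0.3201, 0.1699, 0.1175, 0.2127, 0.1798]

π = [0.3201, 0.1699, 0.1175, 0.2127, 0.1798]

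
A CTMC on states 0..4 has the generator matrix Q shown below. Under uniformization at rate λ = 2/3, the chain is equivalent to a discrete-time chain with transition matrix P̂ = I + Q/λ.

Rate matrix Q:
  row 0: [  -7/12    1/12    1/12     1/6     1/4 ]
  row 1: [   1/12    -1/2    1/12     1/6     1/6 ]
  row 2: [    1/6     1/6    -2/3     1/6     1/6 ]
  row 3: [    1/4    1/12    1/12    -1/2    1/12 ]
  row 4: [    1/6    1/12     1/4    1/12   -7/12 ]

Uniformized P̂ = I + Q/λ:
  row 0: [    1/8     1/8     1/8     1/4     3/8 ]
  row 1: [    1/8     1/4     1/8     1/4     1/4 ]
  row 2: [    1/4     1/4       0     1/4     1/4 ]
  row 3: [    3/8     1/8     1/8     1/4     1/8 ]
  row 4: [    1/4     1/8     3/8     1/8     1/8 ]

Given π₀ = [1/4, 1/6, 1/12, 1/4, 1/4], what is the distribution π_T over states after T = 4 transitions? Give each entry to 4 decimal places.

π = [0.2285, 0.1659, 0.1605, 0.2221, 0.2229]

t=0: π = [0.2500, 0.1667, 0.0833, 0.2500, 0.2500]
t=1: π = [0.2292, 0.1563, 0.1771, 0.2188, 0.2188]
t=2: π = [0.2292, 0.1667, 0.1576, 0.2227, 0.2240]
t=3: π = [0.2284, 0.1655, 0.1613, 0.2220, 0.2228]
t=4: π = [0.2285, 0.1659, 0.1605, 0.2221, 0.2229]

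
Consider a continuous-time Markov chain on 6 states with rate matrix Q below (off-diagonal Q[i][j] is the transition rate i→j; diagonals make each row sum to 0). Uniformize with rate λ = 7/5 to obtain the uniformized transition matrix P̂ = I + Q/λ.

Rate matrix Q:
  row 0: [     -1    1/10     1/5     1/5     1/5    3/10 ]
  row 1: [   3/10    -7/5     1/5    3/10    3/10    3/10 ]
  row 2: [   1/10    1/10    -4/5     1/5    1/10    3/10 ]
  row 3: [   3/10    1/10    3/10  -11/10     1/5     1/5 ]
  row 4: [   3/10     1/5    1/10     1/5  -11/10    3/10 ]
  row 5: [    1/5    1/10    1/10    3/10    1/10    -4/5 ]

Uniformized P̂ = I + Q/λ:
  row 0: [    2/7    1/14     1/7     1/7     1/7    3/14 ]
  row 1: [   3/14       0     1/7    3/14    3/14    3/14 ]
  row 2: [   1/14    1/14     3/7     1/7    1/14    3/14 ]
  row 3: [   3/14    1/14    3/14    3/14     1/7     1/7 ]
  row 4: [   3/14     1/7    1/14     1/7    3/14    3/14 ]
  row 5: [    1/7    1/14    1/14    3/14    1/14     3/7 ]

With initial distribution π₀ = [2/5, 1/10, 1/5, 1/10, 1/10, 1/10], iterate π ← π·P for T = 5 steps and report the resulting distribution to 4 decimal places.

t=0: π = [0.4000, 0.1000, 0.2000, 0.1000, 0.1000, 0.1000]
t=1: π = [0.2071, 0.0714, 0.1929, 0.1643, 0.1357, 0.2286]
t=2: π = [0.1852, 0.0760, 0.1837, 0.1760, 0.1276, 0.2515]
t=3: π = [0.1833, 0.0751, 0.1808, 0.1788, 0.1263, 0.2556]
t=4: π = [0.1833, 0.0751, 0.1800, 0.1793, 0.1261, 0.2563]
t=5: π = [0.1834, 0.0751, 0.1798, 0.1793, 0.1261, 0.2564]

π = [0.1834, 0.0751, 0.1798, 0.1793, 0.1261, 0.2564]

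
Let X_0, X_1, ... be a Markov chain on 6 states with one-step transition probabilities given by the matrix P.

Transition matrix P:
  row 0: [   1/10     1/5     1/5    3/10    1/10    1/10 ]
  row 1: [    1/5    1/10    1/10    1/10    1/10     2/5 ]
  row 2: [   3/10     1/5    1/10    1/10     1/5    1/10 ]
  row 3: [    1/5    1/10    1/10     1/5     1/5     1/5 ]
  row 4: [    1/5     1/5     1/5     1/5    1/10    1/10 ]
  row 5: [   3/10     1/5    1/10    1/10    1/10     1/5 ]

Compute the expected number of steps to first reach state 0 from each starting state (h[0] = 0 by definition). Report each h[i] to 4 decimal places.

h = [0.0000, 4.2268, 3.9181, 4.3143, 4.3103, 3.8745]

First-step conditioning: h[0] = 0; for i ≠ 0, h[i] = 1 + Σ_k P[i][k]·h[k].
  h[1] = 1 + 1/10·h[1] + 1/10·h[2] + 1/10·h[3] + 1/10·h[4] + 2/5·h[5]
  h[2] = 1 + 1/5·h[1] + 1/10·h[2] + 1/10·h[3] + 1/5·h[4] + 1/10·h[5]
  h[3] = 1 + 1/10·h[1] + 1/10·h[2] + 1/5·h[3] + 1/5·h[4] + 1/5·h[5]
  h[4] = 1 + 1/5·h[1] + 1/5·h[2] + 1/5·h[3] + 1/10·h[4] + 1/10·h[5]
  h[5] = 1 + 1/5·h[1] + 1/10·h[2] + 1/10·h[3] + 1/10·h[4] + 1/5·h[5]
Solving the 5×5 linear system over states ≠ 0 gives exactly h = [0, 26430/6253, 24500/6253, 53955/12506, 53905/12506, 48455/12506] (h[0] = 0 is the target).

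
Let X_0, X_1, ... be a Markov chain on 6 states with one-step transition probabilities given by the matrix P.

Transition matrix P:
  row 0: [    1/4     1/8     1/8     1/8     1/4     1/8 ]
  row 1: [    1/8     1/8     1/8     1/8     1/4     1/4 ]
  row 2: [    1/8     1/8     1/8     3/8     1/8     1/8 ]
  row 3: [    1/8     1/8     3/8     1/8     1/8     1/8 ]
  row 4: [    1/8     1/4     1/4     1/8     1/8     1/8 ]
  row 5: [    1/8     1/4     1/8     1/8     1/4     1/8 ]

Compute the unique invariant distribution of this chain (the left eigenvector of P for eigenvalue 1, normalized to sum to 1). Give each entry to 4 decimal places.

Balance equations π_j = Σ_i π_i·P[i][j]:
  π_0 = 1/4·π_0 + 1/8·π_1 + 1/8·π_2 + 1/8·π_3 + 1/8·π_4 + 1/8·π_5
  π_1 = 1/8·π_0 + 1/8·π_1 + 1/8·π_2 + 1/8·π_3 + 1/4·π_4 + 1/4·π_5
  π_2 = 1/8·π_0 + 1/8·π_1 + 1/8·π_2 + 3/8·π_3 + 1/4·π_4 + 1/8·π_5
  π_3 = 1/8·π_0 + 1/8·π_1 + 3/8·π_2 + 1/8·π_3 + 1/8·π_4 + 1/8·π_5
  π_4 = 1/4·π_0 + 1/4·π_1 + 1/8·π_2 + 1/8·π_3 + 1/8·π_4 + 1/4·π_5
  normalize: π_0 + π_1 + π_2 + π_3 + π_4 + π_5 = 1
Solving the linear system gives exactly π = [1/7, 115/693, 21/110, 19/110, 2/11, 101/693].

π = [0.1429, 0.1659, 0.1909, 0.1727, 0.1818, 0.1457]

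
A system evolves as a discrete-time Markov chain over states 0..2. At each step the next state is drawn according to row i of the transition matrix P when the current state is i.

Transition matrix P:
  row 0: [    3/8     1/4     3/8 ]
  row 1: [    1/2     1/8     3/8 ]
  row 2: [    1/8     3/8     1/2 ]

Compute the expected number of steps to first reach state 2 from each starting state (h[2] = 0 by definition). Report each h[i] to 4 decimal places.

h = [2.6667, 2.6667, 0.0000]

First-step conditioning: h[2] = 0; for i ≠ 2, h[i] = 1 + Σ_k P[i][k]·h[k].
  h[0] = 1 + 3/8·h[0] + 1/4·h[1]
  h[1] = 1 + 1/2·h[0] + 1/8·h[1]
Solving the 2×2 linear system over states ≠ 2 gives exactly h = [8/3, 8/3, 0] (h[2] = 0 is the target).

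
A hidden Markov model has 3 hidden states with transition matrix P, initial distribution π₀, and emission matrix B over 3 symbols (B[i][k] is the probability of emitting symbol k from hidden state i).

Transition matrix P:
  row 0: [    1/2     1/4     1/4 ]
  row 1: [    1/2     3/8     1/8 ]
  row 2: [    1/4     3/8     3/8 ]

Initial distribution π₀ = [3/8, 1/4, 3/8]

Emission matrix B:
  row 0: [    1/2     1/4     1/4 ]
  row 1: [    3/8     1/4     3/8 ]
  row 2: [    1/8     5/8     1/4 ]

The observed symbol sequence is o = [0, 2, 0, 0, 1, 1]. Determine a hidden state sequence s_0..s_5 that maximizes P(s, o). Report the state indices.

path = [0, 0, 0, 0, 2, 2]

t=0: δ = [1.875e-01, 9.375e-02, 4.688e-02]  (obs o_0=0)
t=1: δ = [2.344e-02, 1.758e-02, 1.172e-02]  ψ = [0, 0, 0]  (obs o_1=2)
t=2: δ = [5.859e-03, 2.472e-03, 7.324e-04]  ψ = [0, 1, 0]  (obs o_2=0)
t=3: δ = [1.465e-03, 5.493e-04, 1.831e-04]  ψ = [0, 0, 0]  (obs o_3=0)
t=4: δ = [1.831e-04, 9.155e-05, 2.289e-04]  ψ = [0, 0, 0]  (obs o_4=1)
t=5: δ = [2.289e-05, 2.146e-05, 5.364e-05]  ψ = [0, 2, 2]  (obs o_5=1)
backtrack: best end state = 2; path = [0, 0, 0, 0, 2, 2]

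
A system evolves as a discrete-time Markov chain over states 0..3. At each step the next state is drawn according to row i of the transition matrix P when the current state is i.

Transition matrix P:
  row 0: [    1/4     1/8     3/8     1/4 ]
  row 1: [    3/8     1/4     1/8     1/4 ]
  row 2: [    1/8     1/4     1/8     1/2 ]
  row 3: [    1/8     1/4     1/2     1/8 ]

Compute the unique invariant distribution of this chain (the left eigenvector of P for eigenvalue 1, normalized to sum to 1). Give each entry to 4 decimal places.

π = [0.2069, 0.2241, 0.2837, 0.2853]

Balance equations π_j = Σ_i π_i·P[i][j]:
  π_0 = 1/4·π_0 + 3/8·π_1 + 1/8·π_2 + 1/8·π_3
  π_1 = 1/8·π_0 + 1/4·π_1 + 1/4·π_2 + 1/4·π_3
  π_2 = 3/8·π_0 + 1/8·π_1 + 1/8·π_2 + 1/2·π_3
  normalize: π_0 + π_1 + π_2 + π_3 = 1
Solving the linear system gives exactly π = [6/29, 13/58, 181/638, 91/319].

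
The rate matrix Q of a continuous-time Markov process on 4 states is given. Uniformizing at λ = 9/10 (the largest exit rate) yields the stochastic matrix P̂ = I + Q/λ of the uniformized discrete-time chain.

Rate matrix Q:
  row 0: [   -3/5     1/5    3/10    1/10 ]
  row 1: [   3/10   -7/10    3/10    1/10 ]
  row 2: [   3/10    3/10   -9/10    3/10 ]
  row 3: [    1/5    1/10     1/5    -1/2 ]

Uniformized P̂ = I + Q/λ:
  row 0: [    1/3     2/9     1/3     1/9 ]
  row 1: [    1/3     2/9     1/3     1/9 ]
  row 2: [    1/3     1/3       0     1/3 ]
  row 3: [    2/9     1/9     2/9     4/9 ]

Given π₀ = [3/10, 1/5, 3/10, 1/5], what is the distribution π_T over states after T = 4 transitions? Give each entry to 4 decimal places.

t=0: π = [0.3000, 0.2000, 0.3000, 0.2000]
t=1: π = [0.3111, 0.2333, 0.2111, 0.2444]
t=2: π = [0.3062, 0.2185, 0.2358, 0.2395]
t=3: π = [0.3067, 0.2218, 0.2281, 0.2433]
t=4: π = [0.3063, 0.2205, 0.2303, 0.2429]

π = [0.3063, 0.2205, 0.2303, 0.2429]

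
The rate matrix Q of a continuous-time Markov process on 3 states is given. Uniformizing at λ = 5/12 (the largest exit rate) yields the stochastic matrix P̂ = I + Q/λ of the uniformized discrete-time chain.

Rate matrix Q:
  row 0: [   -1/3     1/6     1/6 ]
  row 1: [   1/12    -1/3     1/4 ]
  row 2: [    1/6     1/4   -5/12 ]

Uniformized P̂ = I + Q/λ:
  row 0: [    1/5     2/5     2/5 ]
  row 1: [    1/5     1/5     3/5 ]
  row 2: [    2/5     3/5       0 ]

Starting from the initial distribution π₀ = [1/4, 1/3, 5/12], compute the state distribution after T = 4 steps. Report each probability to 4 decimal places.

π = [0.2660, 0.3865, 0.3475]

t=0: π = [0.2500, 0.3333, 0.4167]
t=1: π = [0.2833, 0.4167, 0.3000]
t=2: π = [0.2600, 0.3767, 0.3633]
t=3: π = [0.2727, 0.3973, 0.3300]
t=4: π = [0.2660, 0.3865, 0.3475]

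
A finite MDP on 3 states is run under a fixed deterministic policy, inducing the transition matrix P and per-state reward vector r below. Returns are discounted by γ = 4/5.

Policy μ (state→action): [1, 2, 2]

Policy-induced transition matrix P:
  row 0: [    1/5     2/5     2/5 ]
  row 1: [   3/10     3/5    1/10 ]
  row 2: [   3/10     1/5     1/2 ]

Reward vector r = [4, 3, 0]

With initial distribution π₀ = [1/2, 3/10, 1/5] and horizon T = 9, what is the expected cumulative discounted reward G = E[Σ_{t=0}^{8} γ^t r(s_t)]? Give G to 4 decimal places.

G = 10.6741

t=0: π = [0.5000, 0.3000, 0.2000], E[r] = 2.9000, γ^t·E[r] = 2.900000, running G = 2.900000
t=1: π = [0.2500, 0.4200, 0.3300], E[r] = 2.2600, γ^t·E[r] = 1.808000, running G = 4.708000
t=2: π = [0.2750, 0.4180, 0.3070], E[r] = 2.3540, γ^t·E[r] = 1.506560, running G = 6.214560
t=3: π = [0.2725, 0.4222, 0.3053], E[r] = 2.3566, γ^t·E[r] = 1.206579, running G = 7.421139
t=4: π = [0.2728, 0.4234, 0.3039], E[r] = 2.3611, γ^t·E[r] = 0.967123, running G = 8.388262
t=5: π = [0.2727, 0.4239, 0.3034], E[r] = 2.3626, γ^t·E[r] = 0.774179, running G = 9.162441
t=6: π = [0.2727, 0.4241, 0.3032], E[r] = 2.3632, γ^t·E[r] = 0.619506, running G = 9.781947
t=7: π = [0.2727, 0.4242, 0.3031], E[r] = 2.3635, γ^t·E[r] = 0.495656, running G = 10.277603
t=8: π = [0.2727, 0.4242, 0.3031], E[r] = 2.3636, γ^t·E[r] = 0.396541, running G = 10.674144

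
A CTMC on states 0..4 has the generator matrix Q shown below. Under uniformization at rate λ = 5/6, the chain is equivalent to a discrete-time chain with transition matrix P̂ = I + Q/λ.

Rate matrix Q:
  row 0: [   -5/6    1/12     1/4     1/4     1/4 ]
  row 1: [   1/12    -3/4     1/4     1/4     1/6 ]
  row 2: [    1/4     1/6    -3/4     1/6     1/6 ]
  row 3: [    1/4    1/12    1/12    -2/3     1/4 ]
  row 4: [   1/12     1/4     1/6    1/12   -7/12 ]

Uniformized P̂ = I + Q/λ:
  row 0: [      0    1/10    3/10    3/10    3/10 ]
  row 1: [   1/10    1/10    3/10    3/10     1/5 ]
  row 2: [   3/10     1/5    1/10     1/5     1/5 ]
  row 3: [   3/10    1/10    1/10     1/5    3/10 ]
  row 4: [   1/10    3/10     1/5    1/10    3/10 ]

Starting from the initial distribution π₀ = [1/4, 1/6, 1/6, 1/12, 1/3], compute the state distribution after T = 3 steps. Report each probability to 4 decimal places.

π = [0.1613, 0.1708, 0.1955, 0.2088, 0.2637]

t=0: π = [0.2500, 0.1667, 0.1667, 0.0833, 0.3333]
t=1: π = [0.1250, 0.1833, 0.2167, 0.2083, 0.2667]
t=2: π = [0.1725, 0.1750, 0.1883, 0.2042, 0.2600]
t=3: π = [0.1613, 0.1708, 0.1955, 0.2088, 0.2637]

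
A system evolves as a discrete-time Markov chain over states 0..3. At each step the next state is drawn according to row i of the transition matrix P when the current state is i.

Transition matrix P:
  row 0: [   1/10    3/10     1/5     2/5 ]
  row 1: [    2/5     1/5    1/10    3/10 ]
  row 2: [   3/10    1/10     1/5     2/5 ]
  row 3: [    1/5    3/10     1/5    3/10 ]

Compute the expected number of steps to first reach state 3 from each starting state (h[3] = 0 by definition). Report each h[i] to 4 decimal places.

h = [2.6601, 2.9064, 2.6108, 0.0000]

First-step conditioning: h[3] = 0; for i ≠ 3, h[i] = 1 + Σ_k P[i][k]·h[k].
  h[0] = 1 + 1/10·h[0] + 3/10·h[1] + 1/5·h[2]
  h[1] = 1 + 2/5·h[0] + 1/5·h[1] + 1/10·h[2]
  h[2] = 1 + 3/10·h[0] + 1/10·h[1] + 1/5·h[2]
Solving the 3×3 linear system over states ≠ 3 gives exactly h = [540/203, 590/203, 530/203, 0] (h[3] = 0 is the target).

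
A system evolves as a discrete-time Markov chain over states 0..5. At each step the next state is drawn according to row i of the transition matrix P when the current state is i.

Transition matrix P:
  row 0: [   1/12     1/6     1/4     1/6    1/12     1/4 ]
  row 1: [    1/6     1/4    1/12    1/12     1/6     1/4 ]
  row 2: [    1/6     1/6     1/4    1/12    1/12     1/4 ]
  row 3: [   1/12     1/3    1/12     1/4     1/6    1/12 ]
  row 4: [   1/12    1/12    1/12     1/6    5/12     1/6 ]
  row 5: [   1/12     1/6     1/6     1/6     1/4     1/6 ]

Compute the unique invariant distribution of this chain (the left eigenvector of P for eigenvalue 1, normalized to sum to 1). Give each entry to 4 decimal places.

π = [0.1109, 0.1898, 0.1413, 0.1517, 0.2154, 0.1909]

Balance equations π_j = Σ_i π_i·P[i][j]:
  π_0 = 1/12·π_0 + 1/6·π_1 + 1/6·π_2 + 1/12·π_3 + 1/12·π_4 + 1/12·π_5
  π_1 = 1/6·π_0 + 1/4·π_1 + 1/6·π_2 + 1/3·π_3 + 1/12·π_4 + 1/6·π_5
  π_2 = 1/4·π_0 + 1/12·π_1 + 1/4·π_2 + 1/12·π_3 + 1/12·π_4 + 1/6·π_5
  π_3 = 1/6·π_0 + 1/12·π_1 + 1/12·π_2 + 1/4·π_3 + 1/6·π_4 + 1/6·π_5
  π_4 = 1/12·π_0 + 1/6·π_1 + 1/12·π_2 + 1/6·π_3 + 5/12·π_4 + 1/4·π_5
  normalize: π_0 + π_1 + π_2 + π_3 + π_4 + π_5 = 1
Solving the linear system gives exactly π = [5740/51747, 29468/155241, 21931/155241, 2617/17249, 33440/155241, 29629/155241].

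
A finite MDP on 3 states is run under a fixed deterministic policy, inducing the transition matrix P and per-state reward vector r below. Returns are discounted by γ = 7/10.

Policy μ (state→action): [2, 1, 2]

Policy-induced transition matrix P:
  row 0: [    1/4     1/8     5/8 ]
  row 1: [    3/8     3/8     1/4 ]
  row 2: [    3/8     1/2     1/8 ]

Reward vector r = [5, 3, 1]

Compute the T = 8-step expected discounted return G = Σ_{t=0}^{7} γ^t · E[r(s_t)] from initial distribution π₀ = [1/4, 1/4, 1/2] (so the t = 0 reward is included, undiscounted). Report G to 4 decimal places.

G = 9.0007

t=0: π = [0.2500, 0.2500, 0.5000], E[r] = 2.5000, γ^t·E[r] = 2.500000, running G = 2.500000
t=1: π = [0.3438, 0.3750, 0.2813], E[r] = 3.1250, γ^t·E[r] = 2.187500, running G = 4.687500
t=2: π = [0.3320, 0.3242, 0.3438], E[r] = 2.9766, γ^t·E[r] = 1.458516, running G = 6.146016
t=3: π = [0.3335, 0.3350, 0.3315], E[r] = 3.0039, γ^t·E[r] = 1.030340, running G = 7.176355
t=4: π = [0.3333, 0.3331, 0.3336], E[r] = 2.9994, γ^t·E[r] = 0.720153, running G = 7.896509
t=5: π = [0.3333, 0.3334, 0.3333], E[r] = 3.0001, γ^t·E[r] = 0.504225, running G = 8.400734
t=6: π = [0.3333, 0.3333, 0.3333], E[r] = 3.0000, γ^t·E[r] = 0.352945, running G = 8.753680
t=7: π = [0.3333, 0.3333, 0.3333], E[r] = 3.0000, γ^t·E[r] = 0.247063, running G = 9.000743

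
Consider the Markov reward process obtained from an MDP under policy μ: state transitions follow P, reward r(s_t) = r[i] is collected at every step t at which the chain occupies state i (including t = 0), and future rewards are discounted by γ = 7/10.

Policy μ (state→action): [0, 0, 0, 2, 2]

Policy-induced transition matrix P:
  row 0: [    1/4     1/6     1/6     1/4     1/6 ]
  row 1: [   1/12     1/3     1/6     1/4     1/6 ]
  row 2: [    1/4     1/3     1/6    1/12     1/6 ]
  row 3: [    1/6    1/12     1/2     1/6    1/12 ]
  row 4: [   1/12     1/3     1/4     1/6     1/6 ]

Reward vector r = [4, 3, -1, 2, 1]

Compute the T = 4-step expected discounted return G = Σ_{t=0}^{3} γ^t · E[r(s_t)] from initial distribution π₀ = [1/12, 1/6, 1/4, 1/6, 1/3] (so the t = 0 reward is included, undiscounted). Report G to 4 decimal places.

t=0: π = [0.0833, 0.1667, 0.2500, 0.1667, 0.3333], E[r] = 1.2500, γ^t·E[r] = 1.250000, running G = 1.250000
t=1: π = [0.1528, 0.2778, 0.2500, 0.1667, 0.1528], E[r] = 1.6806, γ^t·E[r] = 1.176389, running G = 2.426389
t=2: π = [0.1644, 0.2662, 0.2350, 0.1817, 0.1528], E[r] = 1.7373, γ^t·E[r] = 0.851262, running G = 3.277650
t=3: π = [0.1650, 0.2605, 0.2400, 0.1830, 0.1515], E[r] = 1.7191, γ^t·E[r] = 0.589664, running G = 3.867314

G = 3.8673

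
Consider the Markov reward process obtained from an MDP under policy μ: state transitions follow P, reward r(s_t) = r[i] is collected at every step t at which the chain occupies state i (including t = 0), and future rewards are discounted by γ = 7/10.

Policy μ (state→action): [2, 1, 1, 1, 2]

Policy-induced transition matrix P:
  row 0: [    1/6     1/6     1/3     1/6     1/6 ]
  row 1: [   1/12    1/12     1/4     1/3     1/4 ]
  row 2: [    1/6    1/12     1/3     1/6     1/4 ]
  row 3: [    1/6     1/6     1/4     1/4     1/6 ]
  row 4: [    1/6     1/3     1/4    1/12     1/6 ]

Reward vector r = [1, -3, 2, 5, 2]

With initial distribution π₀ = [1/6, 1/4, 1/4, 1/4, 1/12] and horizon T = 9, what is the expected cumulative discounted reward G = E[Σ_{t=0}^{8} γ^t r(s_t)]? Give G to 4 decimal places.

G = 5.0149

t=0: π = [0.1667, 0.2500, 0.2500, 0.2500, 0.0833], E[r] = 1.3333, γ^t·E[r] = 1.333333, running G = 1.333333
t=1: π = [0.1458, 0.1389, 0.2847, 0.2222, 0.2083], E[r] = 1.8264, γ^t·E[r] = 1.278472, running G = 2.611806
t=2: π = [0.1551, 0.1661, 0.2859, 0.1910, 0.2020], E[r] = 1.5874, γ^t·E[r] = 0.777818, running G = 3.389624
t=3: π = [0.1528, 0.1627, 0.2867, 0.1934, 0.2043], E[r] = 1.6141, γ^t·E[r] = 0.553653, running G = 3.943277
t=4: π = [0.1531, 0.1633, 0.2866, 0.1929, 0.2041], E[r] = 1.6091, γ^t·E[r] = 0.386355, running G = 4.329632
t=5: π = [0.1531, 0.1632, 0.2866, 0.1929, 0.2042], E[r] = 1.6098, γ^t·E[r] = 0.270557, running G = 4.600189
t=6: π = [0.1531, 0.1632, 0.2866, 0.1929, 0.2042], E[r] = 1.6097, γ^t·E[r] = 0.189379, running G = 4.789568
t=7: π = [0.1531, 0.1632, 0.2866, 0.1929, 0.2042], E[r] = 1.6097, γ^t·E[r] = 0.132566, running G = 4.922135
t=8: π = [0.1531, 0.1632, 0.2866, 0.1929, 0.2042], E[r] = 1.6097, γ^t·E[r] = 0.092796, running G = 5.014931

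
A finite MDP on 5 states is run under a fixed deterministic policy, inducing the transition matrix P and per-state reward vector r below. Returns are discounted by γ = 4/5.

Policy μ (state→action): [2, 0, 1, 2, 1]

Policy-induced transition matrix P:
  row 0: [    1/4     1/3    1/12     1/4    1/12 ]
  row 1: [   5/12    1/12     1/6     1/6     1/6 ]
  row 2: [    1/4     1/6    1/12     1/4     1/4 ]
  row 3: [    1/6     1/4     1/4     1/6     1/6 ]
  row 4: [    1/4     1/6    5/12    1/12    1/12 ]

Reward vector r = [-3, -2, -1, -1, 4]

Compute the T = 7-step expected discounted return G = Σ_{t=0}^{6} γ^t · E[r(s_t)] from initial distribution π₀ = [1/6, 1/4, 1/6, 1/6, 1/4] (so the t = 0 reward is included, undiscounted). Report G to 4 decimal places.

t=0: π = [0.1667, 0.2500, 0.1667, 0.1667, 0.2500], E[r] = -0.3333, γ^t·E[r] = -0.333333, running G = -0.333333
t=1: π = [0.2778, 0.1875, 0.2153, 0.1736, 0.1458], E[r] = -1.0139, γ^t·E[r] = -0.811111, running G = -1.144444
t=2: π = [0.2668, 0.2118, 0.1765, 0.1956, 0.1493], E[r] = -0.9988, γ^t·E[r] = -0.639259, running G = -1.783704
t=3: π = [0.2690, 0.2098, 0.1834, 0.1912, 0.1467], E[r] = -1.0143, γ^t·E[r] = -0.519309, running G = -2.303012
t=4: π = [0.2690, 0.2099, 0.1816, 0.1921, 0.1473], E[r] = -1.0115, γ^t·E[r] = -0.414308, running G = -2.717320
t=5: π = [0.2690, 0.2100, 0.1820, 0.1919, 0.1471], E[r] = -1.0125, γ^t·E[r] = -0.331764, running G = -3.049085
t=6: π = [0.2690, 0.2100, 0.1819, 0.1920, 0.1472], E[r] = -1.0122, γ^t·E[r] = -0.265349, running G = -3.314434

G = -3.3144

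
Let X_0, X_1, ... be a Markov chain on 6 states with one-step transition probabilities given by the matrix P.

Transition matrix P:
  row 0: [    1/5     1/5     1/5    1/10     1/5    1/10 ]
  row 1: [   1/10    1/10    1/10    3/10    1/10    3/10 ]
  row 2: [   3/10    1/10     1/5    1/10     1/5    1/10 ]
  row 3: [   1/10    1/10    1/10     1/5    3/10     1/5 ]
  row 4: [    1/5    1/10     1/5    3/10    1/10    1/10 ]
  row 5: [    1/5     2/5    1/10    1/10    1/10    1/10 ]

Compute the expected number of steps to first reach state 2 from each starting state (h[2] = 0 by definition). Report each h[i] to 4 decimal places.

First-step conditioning: h[2] = 0; for i ≠ 2, h[i] = 1 + Σ_k P[i][k]·h[k].
  h[0] = 1 + 1/5·h[0] + 1/5·h[1] + 1/10·h[3] + 1/5·h[4] + 1/10·h[5]
  h[1] = 1 + 1/10·h[0] + 1/10·h[1] + 3/10·h[3] + 1/10·h[4] + 3/10·h[5]
  h[3] = 1 + 1/10·h[0] + 1/10·h[1] + 1/5·h[3] + 3/10·h[4] + 1/5·h[5]
  h[4] = 1 + 1/5·h[0] + 1/10·h[1] + 3/10·h[3] + 1/10·h[4] + 1/10·h[5]
  h[5] = 1 + 1/5·h[0] + 2/5·h[1] + 1/10·h[3] + 1/10·h[4] + 1/10·h[5]
Solving the 5×5 linear system over states ≠ 2 gives exactly h = [2074/307, 11752/1535, 0, 11523/1535, 10454/1535, 2335/307] (h[2] = 0 is the target).

h = [6.7557, 7.6560, 0.0000, 7.5068, 6.8104, 7.6059]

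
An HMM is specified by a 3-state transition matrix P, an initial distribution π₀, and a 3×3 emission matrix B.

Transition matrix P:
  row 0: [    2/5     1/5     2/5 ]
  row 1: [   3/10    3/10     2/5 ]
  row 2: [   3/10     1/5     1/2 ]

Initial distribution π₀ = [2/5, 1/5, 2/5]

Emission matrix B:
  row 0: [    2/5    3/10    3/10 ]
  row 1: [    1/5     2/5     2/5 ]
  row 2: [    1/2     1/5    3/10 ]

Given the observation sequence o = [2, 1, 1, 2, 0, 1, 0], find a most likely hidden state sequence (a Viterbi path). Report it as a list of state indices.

path = [0, 0, 0, 2, 2, 2, 2]

t=0: δ = [1.200e-01, 8.000e-02, 1.200e-01]  (obs o_0=2)
t=1: δ = [1.440e-02, 9.600e-03, 1.200e-02]  ψ = [0, 0, 2]  (obs o_1=1)
t=2: δ = [1.728e-03, 1.152e-03, 1.200e-03]  ψ = [0, 0, 2]  (obs o_2=1)
t=3: δ = [2.074e-04, 1.382e-04, 2.074e-04]  ψ = [0, 0, 0]  (obs o_3=2)
t=4: δ = [3.318e-05, 8.294e-06, 5.184e-05]  ψ = [0, 0, 2]  (obs o_4=0)
t=5: δ = [4.666e-06, 4.147e-06, 5.184e-06]  ψ = [2, 2, 2]  (obs o_5=1)
t=6: δ = [7.465e-07, 2.488e-07, 1.296e-06]  ψ = [0, 1, 2]  (obs o_6=0)
backtrack: best end state = 2; path = [0, 0, 0, 2, 2, 2, 2]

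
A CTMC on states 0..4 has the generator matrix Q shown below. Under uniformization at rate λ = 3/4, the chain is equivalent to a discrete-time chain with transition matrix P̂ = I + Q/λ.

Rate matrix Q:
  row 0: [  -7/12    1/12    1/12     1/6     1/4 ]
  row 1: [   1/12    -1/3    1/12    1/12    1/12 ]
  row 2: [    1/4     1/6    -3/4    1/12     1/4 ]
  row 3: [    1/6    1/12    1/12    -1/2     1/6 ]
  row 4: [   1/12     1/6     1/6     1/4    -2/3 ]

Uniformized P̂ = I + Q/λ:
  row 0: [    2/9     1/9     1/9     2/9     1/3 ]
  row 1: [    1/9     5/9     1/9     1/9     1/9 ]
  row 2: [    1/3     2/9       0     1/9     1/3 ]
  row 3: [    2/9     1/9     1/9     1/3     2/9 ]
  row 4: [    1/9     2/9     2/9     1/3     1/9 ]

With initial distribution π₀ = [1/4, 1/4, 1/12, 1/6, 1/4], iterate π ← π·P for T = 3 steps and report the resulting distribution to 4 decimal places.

t=0: π = [0.2500, 0.2500, 0.0833, 0.1667, 0.2500]
t=1: π = [0.1759, 0.2593, 0.1296, 0.2315, 0.2037]
t=2: π = [0.1852, 0.2634, 0.1193, 0.2274, 0.2047]
t=3: π = [0.1835, 0.2642, 0.1206, 0.2277, 0.2040]

π = [0.1835, 0.2642, 0.1206, 0.2277, 0.2040]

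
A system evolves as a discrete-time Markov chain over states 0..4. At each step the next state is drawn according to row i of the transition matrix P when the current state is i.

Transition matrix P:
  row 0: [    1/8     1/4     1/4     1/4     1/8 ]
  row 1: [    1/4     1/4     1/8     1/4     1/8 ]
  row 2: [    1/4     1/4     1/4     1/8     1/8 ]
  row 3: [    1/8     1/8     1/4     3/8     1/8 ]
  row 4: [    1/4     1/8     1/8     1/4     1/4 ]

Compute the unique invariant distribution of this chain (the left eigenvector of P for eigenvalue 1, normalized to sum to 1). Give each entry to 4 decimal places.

π = [0.1938, 0.2001, 0.2071, 0.2561, 0.1429]

Balance equations π_j = Σ_i π_i·P[i][j]:
  π_0 = 1/8·π_0 + 1/4·π_1 + 1/4·π_2 + 1/8·π_3 + 1/4·π_4
  π_1 = 1/4·π_0 + 1/4·π_1 + 1/4·π_2 + 1/8·π_3 + 1/8·π_4
  π_2 = 1/4·π_0 + 1/8·π_1 + 1/4·π_2 + 1/4·π_3 + 1/8·π_4
  π_3 = 1/4·π_0 + 1/4·π_1 + 1/8·π_2 + 3/8·π_3 + 1/4·π_4
  normalize: π_0 + π_1 + π_2 + π_3 + π_4 = 1
Solving the linear system gives exactly π = [87/449, 629/3143, 93/449, 115/449, 1/7].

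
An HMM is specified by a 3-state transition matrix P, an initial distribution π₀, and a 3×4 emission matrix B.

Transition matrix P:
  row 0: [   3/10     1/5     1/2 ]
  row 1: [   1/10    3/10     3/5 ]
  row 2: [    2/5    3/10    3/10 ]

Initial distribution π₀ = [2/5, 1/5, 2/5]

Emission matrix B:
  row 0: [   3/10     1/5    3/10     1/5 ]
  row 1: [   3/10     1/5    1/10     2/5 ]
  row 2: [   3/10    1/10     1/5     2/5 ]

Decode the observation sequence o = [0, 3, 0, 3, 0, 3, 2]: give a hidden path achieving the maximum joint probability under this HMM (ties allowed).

t=0: δ = [1.200e-01, 6.000e-02, 1.200e-01]  (obs o_0=0)
t=1: δ = [9.600e-03, 1.440e-02, 2.400e-02]  ψ = [2, 2, 0]  (obs o_1=3)
t=2: δ = [2.880e-03, 2.160e-03, 2.592e-03]  ψ = [2, 2, 1]  (obs o_2=0)
t=3: δ = [2.074e-04, 3.110e-04, 5.760e-04]  ψ = [2, 2, 0]  (obs o_3=3)
t=4: δ = [6.912e-05, 5.184e-05, 5.599e-05]  ψ = [2, 2, 1]  (obs o_4=0)
t=5: δ = [4.479e-06, 6.718e-06, 1.382e-05]  ψ = [2, 2, 0]  (obs o_5=3)
t=6: δ = [1.659e-06, 4.147e-07, 8.294e-07]  ψ = [2, 2, 2]  (obs o_6=2)
backtrack: best end state = 0; path = [0, 2, 0, 2, 0, 2, 0]

path = [0, 2, 0, 2, 0, 2, 0]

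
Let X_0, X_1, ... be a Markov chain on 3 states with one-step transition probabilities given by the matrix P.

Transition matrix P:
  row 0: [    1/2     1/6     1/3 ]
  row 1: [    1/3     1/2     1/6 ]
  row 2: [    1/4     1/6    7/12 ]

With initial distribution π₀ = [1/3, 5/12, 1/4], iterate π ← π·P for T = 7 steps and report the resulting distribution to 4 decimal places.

t=0: π = [0.3333, 0.4167, 0.2500]
t=1: π = [0.3681, 0.3056, 0.3264]
t=2: π = [0.3675, 0.2685, 0.3640]
t=3: π = [0.3642, 0.2562, 0.3796]
t=4: π = [0.3624, 0.2521, 0.3855]
t=5: π = [0.3616, 0.2507, 0.3877]
t=6: π = [0.3613, 0.2502, 0.3885]
t=7: π = [0.3612, 0.2501, 0.3887]

π = [0.3612, 0.2501, 0.3887]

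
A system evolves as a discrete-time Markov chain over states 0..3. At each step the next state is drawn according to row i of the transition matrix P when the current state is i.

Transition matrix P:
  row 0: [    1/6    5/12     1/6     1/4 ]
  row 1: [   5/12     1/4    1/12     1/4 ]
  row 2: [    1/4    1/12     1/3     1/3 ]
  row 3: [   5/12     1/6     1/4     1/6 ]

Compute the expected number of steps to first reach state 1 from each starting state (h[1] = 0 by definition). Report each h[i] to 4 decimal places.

First-step conditioning: h[1] = 0; for i ≠ 1, h[i] = 1 + Σ_k P[i][k]·h[k].
  h[0] = 1 + 1/6·h[0] + 1/6·h[2] + 1/4·h[3]
  h[2] = 1 + 1/4·h[0] + 1/3·h[2] + 1/3·h[3]
  h[3] = 1 + 5/12·h[0] + 1/4·h[2] + 1/6·h[3]
Solving the 3×3 linear system over states ≠ 1 gives exactly h = [1548/433, 0, 2208/433, 1956/433] (h[1] = 0 is the target).

h = [3.5751, 0.0000, 5.0993, 4.5173]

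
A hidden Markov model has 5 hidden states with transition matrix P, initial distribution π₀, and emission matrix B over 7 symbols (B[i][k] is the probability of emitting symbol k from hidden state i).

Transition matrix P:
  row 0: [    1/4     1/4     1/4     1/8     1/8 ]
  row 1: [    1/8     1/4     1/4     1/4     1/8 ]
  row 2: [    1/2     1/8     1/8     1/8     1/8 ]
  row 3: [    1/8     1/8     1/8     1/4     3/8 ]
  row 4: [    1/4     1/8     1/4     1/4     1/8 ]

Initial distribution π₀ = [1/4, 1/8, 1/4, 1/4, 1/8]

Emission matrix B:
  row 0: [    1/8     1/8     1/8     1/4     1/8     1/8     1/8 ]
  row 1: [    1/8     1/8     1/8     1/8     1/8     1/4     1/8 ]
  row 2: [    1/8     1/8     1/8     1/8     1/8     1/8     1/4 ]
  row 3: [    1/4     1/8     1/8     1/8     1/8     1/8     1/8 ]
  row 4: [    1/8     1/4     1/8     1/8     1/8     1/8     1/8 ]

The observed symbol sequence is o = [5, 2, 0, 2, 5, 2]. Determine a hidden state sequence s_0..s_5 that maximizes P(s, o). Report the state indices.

t=0: δ = [3.125e-02, 3.125e-02, 3.125e-02, 3.125e-02, 1.562e-02]  (obs o_0=5)
t=1: δ = [1.953e-03, 9.766e-04, 9.766e-04, 9.766e-04, 1.465e-03]  ψ = [2, 0, 0, 1, 3]  (obs o_1=2)
t=2: δ = [6.104e-05, 6.104e-05, 6.104e-05, 9.155e-05, 4.578e-05]  ψ = [0, 0, 0, 4, 3]  (obs o_2=0)
t=3: δ = [3.815e-06, 1.907e-06, 1.907e-06, 2.861e-06, 4.292e-06]  ψ = [2, 0, 0, 3, 3]  (obs o_3=2)
t=4: δ = [1.341e-07, 2.384e-07, 1.341e-07, 1.341e-07, 1.341e-07]  ψ = [4, 0, 4, 4, 3]  (obs o_4=5)
t=5: δ = [8.382e-09, 7.451e-09, 7.451e-09, 7.451e-09, 6.286e-09]  ψ = [2, 1, 1, 1, 3]  (obs o_5=2)
backtrack: best end state = 0; path = [3, 4, 3, 4, 2, 0]

path = [3, 4, 3, 4, 2, 0]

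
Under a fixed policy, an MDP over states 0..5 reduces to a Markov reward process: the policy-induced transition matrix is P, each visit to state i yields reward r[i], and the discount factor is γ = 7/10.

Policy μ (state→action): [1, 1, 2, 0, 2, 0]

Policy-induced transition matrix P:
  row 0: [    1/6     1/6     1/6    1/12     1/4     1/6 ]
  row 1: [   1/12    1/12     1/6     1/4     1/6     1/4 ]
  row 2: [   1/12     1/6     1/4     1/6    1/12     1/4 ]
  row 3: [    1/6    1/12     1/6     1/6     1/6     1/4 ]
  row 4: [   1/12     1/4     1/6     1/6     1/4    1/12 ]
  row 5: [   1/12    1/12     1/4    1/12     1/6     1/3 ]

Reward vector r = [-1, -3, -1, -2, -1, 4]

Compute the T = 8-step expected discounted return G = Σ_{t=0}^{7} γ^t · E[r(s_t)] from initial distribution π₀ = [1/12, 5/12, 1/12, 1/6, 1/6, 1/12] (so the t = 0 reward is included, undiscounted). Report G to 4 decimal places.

G = -2.2025

t=0: π = [0.0833, 0.4167, 0.0833, 0.1667, 0.1667, 0.0833], E[r] = -1.5833, γ^t·E[r] = -1.583333, running G = -1.583333
t=1: π = [0.1042, 0.1250, 0.1806, 0.1875, 0.1806, 0.2222], E[r] = -0.3264, γ^t·E[r] = -0.228472, running G = -1.811806
t=2: π = [0.1076, 0.1372, 0.2002, 0.1499, 0.1753, 0.2297], E[r] = -0.2755, γ^t·E[r] = -0.134977, running G = -1.946782
t=3: π = [0.1048, 0.1382, 0.2025, 0.1500, 0.1736, 0.2310], E[r] = -0.2717, γ^t·E[r] = -0.093177, running G = -2.039959
t=4: π = [0.1046, 0.1379, 0.2028, 0.1502, 0.1730, 0.2316], E[r] = -0.2680, γ^t·E[r] = -0.064350, running G = -2.104309
t=5: π = [0.1046, 0.1378, 0.2029, 0.1501, 0.1729, 0.2318], E[r] = -0.2669, γ^t·E[r] = -0.044863, running G = -2.149172
t=6: π = [0.1046, 0.1378, 0.2029, 0.1501, 0.1729, 0.2318], E[r] = -0.2667, γ^t·E[r] = -0.031382, running G = -2.180554
t=7: π = [0.1046, 0.1378, 0.2029, 0.1501, 0.1729, 0.2318], E[r] = -0.2667, γ^t·E[r] = -0.021965, running G = -2.202519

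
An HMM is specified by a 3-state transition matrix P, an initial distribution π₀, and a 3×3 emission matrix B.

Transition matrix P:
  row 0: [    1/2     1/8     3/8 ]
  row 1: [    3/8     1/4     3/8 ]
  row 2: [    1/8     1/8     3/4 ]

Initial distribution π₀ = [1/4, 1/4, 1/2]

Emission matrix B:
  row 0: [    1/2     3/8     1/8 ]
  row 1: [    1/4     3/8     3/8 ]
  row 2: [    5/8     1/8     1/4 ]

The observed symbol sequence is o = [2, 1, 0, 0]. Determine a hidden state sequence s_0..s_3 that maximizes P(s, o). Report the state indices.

path = [2, 2, 2, 2]

t=0: δ = [3.125e-02, 9.375e-02, 1.250e-01]  (obs o_0=2)
t=1: δ = [1.318e-02, 8.789e-03, 1.172e-02]  ψ = [1, 1, 2]  (obs o_1=1)
t=2: δ = [3.296e-03, 5.493e-04, 5.493e-03]  ψ = [0, 1, 2]  (obs o_2=0)
t=3: δ = [8.240e-04, 1.717e-04, 2.575e-03]  ψ = [0, 2, 2]  (obs o_3=0)
backtrack: best end state = 2; path = [2, 2, 2, 2]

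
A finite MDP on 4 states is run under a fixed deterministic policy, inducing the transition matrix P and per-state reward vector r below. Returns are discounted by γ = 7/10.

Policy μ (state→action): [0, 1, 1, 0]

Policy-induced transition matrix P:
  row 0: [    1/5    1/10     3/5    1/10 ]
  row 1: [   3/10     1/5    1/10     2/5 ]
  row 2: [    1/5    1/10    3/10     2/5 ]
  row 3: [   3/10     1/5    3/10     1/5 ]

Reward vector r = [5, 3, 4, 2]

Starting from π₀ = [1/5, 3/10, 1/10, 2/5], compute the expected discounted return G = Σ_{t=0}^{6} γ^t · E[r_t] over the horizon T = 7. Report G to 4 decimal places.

G = 10.4407

t=0: π = [0.2000, 0.3000, 0.1000, 0.4000], E[r] = 3.1000, γ^t·E[r] = 3.100000, running G = 3.100000
t=1: π = [0.2700, 0.1700, 0.3000, 0.2600], E[r] = 3.5800, γ^t·E[r] = 2.506000, running G = 5.606000
t=2: π = [0.2430, 0.1430, 0.3470, 0.2670], E[r] = 3.5660, γ^t·E[r] = 1.747340, running G = 7.353340
t=3: π = [0.2410, 0.1410, 0.3443, 0.2737], E[r] = 3.5526, γ^t·E[r] = 1.218542, running G = 8.571882
t=4: π = [0.2415, 0.1415, 0.3441, 0.2730], E[r] = 3.5541, γ^t·E[r] = 0.853335, running G = 9.425216
t=5: π = [0.2414, 0.1414, 0.3441, 0.2730], E[r] = 3.5541, γ^t·E[r] = 0.597332, running G = 10.022548
t=6: π = [0.2414, 0.1414, 0.3441, 0.2730], E[r] = 3.5541, γ^t·E[r] = 0.418131, running G = 10.440679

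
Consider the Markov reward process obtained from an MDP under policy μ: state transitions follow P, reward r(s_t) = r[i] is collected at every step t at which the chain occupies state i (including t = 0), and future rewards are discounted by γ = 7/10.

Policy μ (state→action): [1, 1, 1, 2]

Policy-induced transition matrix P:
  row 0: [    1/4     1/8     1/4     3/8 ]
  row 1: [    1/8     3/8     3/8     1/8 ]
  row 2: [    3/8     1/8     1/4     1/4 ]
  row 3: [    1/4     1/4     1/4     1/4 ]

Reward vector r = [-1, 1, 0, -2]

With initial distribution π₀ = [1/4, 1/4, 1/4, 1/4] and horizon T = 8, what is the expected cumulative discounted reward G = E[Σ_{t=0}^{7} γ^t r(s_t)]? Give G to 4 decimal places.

G = -1.6773

t=0: π = [0.2500, 0.2500, 0.2500, 0.2500], E[r] = -0.5000, γ^t·E[r] = -0.500000, running G = -0.500000
t=1: π = [0.2500, 0.2188, 0.2813, 0.2500], E[r] = -0.5313, γ^t·E[r] = -0.371875, running G = -0.871875
t=2: π = [0.2578, 0.2109, 0.2773, 0.2539], E[r] = -0.5547, γ^t·E[r] = -0.271797, running G = -1.143672
t=3: π = [0.2583, 0.2095, 0.2764, 0.2559], E[r] = -0.5605, γ^t·E[r] = -0.192268, running G = -1.335939
t=4: π = [0.2584, 0.2094, 0.2762, 0.2561], E[r] = -0.5612, γ^t·E[r] = -0.134749, running G = -1.470688
t=5: π = [0.2584, 0.2094, 0.2762, 0.2561], E[r] = -0.5613, γ^t·E[r] = -0.094330, running G = -1.565018
t=6: π = [0.2584, 0.2094, 0.2762, 0.2561], E[r] = -0.5612, γ^t·E[r] = -0.066030, running G = -1.631049
t=7: π = [0.2584, 0.2094, 0.2762, 0.2561], E[r] = -0.5612, γ^t·E[r] = -0.046221, running G = -1.677270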